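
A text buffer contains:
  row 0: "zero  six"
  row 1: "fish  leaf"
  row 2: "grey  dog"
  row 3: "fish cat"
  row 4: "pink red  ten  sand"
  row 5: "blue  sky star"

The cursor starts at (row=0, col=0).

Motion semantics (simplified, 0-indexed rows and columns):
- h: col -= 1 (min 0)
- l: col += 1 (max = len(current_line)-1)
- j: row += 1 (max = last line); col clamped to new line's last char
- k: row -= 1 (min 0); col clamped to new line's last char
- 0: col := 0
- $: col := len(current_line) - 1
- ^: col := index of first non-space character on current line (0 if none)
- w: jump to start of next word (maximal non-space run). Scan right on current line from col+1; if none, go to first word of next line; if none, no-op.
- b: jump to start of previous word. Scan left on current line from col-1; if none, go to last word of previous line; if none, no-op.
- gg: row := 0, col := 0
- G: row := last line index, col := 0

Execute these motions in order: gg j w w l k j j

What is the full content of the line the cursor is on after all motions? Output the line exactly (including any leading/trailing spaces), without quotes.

Answer: fish cat

Derivation:
After 1 (gg): row=0 col=0 char='z'
After 2 (j): row=1 col=0 char='f'
After 3 (w): row=1 col=6 char='l'
After 4 (w): row=2 col=0 char='g'
After 5 (l): row=2 col=1 char='r'
After 6 (k): row=1 col=1 char='i'
After 7 (j): row=2 col=1 char='r'
After 8 (j): row=3 col=1 char='i'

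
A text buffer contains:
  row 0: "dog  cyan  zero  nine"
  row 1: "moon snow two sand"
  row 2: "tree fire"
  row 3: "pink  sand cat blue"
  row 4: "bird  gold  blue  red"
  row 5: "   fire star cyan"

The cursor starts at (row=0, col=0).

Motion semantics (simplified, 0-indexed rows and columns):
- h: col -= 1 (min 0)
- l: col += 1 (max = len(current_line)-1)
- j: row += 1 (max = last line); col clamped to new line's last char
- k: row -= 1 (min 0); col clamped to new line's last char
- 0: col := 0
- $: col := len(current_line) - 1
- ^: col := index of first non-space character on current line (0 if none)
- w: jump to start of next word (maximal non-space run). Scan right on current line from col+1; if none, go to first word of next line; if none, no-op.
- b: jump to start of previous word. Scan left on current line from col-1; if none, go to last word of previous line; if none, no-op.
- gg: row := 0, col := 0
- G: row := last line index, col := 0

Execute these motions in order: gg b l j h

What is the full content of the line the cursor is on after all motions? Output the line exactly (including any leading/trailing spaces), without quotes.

After 1 (gg): row=0 col=0 char='d'
After 2 (b): row=0 col=0 char='d'
After 3 (l): row=0 col=1 char='o'
After 4 (j): row=1 col=1 char='o'
After 5 (h): row=1 col=0 char='m'

Answer: moon snow two sand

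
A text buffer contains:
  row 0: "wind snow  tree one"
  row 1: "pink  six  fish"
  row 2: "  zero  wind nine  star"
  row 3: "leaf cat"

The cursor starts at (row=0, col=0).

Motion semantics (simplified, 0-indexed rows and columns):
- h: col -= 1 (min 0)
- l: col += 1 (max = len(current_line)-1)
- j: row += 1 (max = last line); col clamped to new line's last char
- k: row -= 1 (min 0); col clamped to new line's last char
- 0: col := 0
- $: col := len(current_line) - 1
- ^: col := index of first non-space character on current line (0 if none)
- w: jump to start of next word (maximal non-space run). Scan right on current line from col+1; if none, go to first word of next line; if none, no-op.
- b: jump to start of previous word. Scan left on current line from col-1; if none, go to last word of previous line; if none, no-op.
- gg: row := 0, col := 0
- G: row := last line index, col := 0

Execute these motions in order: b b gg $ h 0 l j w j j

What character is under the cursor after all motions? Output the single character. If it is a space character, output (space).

Answer: a

Derivation:
After 1 (b): row=0 col=0 char='w'
After 2 (b): row=0 col=0 char='w'
After 3 (gg): row=0 col=0 char='w'
After 4 ($): row=0 col=18 char='e'
After 5 (h): row=0 col=17 char='n'
After 6 (0): row=0 col=0 char='w'
After 7 (l): row=0 col=1 char='i'
After 8 (j): row=1 col=1 char='i'
After 9 (w): row=1 col=6 char='s'
After 10 (j): row=2 col=6 char='_'
After 11 (j): row=3 col=6 char='a'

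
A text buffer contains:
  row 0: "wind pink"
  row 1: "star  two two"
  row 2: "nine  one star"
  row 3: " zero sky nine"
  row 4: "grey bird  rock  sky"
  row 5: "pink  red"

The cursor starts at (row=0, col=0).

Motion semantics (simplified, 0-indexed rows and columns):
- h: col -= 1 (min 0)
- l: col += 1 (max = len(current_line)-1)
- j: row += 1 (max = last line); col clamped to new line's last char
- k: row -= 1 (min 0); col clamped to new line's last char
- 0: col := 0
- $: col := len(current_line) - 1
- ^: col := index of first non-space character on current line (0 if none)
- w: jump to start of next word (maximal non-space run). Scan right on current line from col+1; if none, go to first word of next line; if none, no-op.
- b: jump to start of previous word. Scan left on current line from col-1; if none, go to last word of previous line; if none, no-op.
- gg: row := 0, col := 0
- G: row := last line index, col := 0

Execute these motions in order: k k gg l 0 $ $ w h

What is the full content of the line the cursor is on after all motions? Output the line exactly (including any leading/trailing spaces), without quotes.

Answer: star  two two

Derivation:
After 1 (k): row=0 col=0 char='w'
After 2 (k): row=0 col=0 char='w'
After 3 (gg): row=0 col=0 char='w'
After 4 (l): row=0 col=1 char='i'
After 5 (0): row=0 col=0 char='w'
After 6 ($): row=0 col=8 char='k'
After 7 ($): row=0 col=8 char='k'
After 8 (w): row=1 col=0 char='s'
After 9 (h): row=1 col=0 char='s'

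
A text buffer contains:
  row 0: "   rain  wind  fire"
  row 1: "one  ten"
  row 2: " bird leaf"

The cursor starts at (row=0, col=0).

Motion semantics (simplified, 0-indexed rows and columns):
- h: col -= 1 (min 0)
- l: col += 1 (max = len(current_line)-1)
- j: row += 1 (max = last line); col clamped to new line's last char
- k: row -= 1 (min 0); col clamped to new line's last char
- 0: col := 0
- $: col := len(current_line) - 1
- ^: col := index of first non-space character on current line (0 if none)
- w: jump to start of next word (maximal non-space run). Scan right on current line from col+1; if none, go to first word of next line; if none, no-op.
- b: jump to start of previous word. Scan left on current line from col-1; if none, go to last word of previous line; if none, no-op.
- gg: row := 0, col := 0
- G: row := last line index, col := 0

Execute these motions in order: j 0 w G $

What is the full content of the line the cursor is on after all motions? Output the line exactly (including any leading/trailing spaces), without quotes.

Answer:  bird leaf

Derivation:
After 1 (j): row=1 col=0 char='o'
After 2 (0): row=1 col=0 char='o'
After 3 (w): row=1 col=5 char='t'
After 4 (G): row=2 col=0 char='_'
After 5 ($): row=2 col=9 char='f'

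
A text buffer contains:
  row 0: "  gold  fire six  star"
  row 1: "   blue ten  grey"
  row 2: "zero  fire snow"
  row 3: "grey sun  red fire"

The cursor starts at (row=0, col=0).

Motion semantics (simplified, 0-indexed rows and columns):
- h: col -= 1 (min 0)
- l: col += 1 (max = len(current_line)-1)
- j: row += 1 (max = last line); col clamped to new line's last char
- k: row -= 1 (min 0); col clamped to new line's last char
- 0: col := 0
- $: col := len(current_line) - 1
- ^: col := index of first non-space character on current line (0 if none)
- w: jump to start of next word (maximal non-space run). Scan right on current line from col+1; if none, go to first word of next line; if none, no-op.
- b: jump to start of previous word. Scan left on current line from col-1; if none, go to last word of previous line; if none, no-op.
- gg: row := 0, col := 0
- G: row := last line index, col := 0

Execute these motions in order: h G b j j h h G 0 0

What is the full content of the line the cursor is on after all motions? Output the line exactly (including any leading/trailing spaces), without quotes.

After 1 (h): row=0 col=0 char='_'
After 2 (G): row=3 col=0 char='g'
After 3 (b): row=2 col=11 char='s'
After 4 (j): row=3 col=11 char='e'
After 5 (j): row=3 col=11 char='e'
After 6 (h): row=3 col=10 char='r'
After 7 (h): row=3 col=9 char='_'
After 8 (G): row=3 col=0 char='g'
After 9 (0): row=3 col=0 char='g'
After 10 (0): row=3 col=0 char='g'

Answer: grey sun  red fire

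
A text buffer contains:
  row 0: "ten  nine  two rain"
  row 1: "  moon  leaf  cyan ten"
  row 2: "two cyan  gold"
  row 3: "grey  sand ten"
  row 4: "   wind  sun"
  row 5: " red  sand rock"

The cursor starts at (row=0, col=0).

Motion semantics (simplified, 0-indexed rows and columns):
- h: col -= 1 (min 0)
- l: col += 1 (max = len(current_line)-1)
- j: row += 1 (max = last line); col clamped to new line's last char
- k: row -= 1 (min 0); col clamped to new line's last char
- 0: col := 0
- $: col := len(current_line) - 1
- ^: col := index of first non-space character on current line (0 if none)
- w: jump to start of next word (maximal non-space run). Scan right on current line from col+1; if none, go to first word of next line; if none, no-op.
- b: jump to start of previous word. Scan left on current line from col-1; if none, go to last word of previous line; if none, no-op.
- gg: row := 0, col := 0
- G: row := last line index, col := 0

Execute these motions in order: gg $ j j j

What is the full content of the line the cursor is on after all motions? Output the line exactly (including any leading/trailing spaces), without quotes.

After 1 (gg): row=0 col=0 char='t'
After 2 ($): row=0 col=18 char='n'
After 3 (j): row=1 col=18 char='_'
After 4 (j): row=2 col=13 char='d'
After 5 (j): row=3 col=13 char='n'

Answer: grey  sand ten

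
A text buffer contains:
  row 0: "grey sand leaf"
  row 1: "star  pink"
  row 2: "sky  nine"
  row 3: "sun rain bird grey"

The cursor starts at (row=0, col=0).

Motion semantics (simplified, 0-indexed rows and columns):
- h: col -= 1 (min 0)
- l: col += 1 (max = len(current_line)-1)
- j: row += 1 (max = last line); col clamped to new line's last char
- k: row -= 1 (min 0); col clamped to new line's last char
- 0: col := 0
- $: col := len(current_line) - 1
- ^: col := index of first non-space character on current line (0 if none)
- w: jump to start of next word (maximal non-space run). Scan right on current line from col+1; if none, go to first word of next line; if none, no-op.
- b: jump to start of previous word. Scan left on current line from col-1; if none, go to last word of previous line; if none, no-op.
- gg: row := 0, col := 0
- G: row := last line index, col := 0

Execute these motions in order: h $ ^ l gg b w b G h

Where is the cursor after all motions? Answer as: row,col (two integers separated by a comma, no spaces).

Answer: 3,0

Derivation:
After 1 (h): row=0 col=0 char='g'
After 2 ($): row=0 col=13 char='f'
After 3 (^): row=0 col=0 char='g'
After 4 (l): row=0 col=1 char='r'
After 5 (gg): row=0 col=0 char='g'
After 6 (b): row=0 col=0 char='g'
After 7 (w): row=0 col=5 char='s'
After 8 (b): row=0 col=0 char='g'
After 9 (G): row=3 col=0 char='s'
After 10 (h): row=3 col=0 char='s'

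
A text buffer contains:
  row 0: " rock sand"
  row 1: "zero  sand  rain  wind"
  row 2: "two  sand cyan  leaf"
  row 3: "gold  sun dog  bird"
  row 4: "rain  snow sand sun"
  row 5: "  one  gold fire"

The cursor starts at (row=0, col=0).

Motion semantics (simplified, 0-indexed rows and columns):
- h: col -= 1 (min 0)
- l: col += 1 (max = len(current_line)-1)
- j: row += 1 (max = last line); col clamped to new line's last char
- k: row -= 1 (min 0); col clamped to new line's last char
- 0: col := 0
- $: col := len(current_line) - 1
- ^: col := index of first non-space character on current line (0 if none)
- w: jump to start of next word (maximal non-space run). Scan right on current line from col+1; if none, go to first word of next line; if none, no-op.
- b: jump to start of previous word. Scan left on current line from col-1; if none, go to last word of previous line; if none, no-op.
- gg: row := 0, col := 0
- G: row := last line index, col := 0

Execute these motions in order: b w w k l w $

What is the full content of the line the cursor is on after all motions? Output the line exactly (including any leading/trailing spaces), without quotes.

After 1 (b): row=0 col=0 char='_'
After 2 (w): row=0 col=1 char='r'
After 3 (w): row=0 col=6 char='s'
After 4 (k): row=0 col=6 char='s'
After 5 (l): row=0 col=7 char='a'
After 6 (w): row=1 col=0 char='z'
After 7 ($): row=1 col=21 char='d'

Answer: zero  sand  rain  wind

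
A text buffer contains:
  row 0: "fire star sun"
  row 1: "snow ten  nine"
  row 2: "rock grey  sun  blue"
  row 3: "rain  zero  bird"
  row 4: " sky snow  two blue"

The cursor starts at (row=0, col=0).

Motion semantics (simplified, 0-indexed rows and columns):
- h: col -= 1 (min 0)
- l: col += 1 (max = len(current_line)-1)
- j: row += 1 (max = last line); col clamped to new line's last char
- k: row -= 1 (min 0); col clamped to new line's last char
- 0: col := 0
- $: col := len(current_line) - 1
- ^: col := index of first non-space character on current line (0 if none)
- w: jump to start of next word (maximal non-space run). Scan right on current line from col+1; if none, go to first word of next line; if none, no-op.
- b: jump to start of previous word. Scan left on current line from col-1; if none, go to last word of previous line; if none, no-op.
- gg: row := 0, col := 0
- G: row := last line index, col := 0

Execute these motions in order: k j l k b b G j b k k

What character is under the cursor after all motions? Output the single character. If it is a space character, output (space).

After 1 (k): row=0 col=0 char='f'
After 2 (j): row=1 col=0 char='s'
After 3 (l): row=1 col=1 char='n'
After 4 (k): row=0 col=1 char='i'
After 5 (b): row=0 col=0 char='f'
After 6 (b): row=0 col=0 char='f'
After 7 (G): row=4 col=0 char='_'
After 8 (j): row=4 col=0 char='_'
After 9 (b): row=3 col=12 char='b'
After 10 (k): row=2 col=12 char='u'
After 11 (k): row=1 col=12 char='n'

Answer: n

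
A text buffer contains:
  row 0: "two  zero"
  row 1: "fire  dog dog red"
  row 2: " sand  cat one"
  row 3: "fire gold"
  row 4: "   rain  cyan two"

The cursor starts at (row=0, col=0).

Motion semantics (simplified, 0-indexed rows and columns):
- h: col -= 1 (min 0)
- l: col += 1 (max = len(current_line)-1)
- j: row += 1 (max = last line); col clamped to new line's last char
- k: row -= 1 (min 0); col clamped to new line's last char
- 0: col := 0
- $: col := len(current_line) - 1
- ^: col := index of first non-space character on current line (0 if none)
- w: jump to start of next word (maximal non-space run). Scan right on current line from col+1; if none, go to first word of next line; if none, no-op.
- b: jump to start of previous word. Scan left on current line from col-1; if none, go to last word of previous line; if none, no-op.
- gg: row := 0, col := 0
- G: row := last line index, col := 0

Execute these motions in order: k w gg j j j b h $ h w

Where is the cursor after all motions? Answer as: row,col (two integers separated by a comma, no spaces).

After 1 (k): row=0 col=0 char='t'
After 2 (w): row=0 col=5 char='z'
After 3 (gg): row=0 col=0 char='t'
After 4 (j): row=1 col=0 char='f'
After 5 (j): row=2 col=0 char='_'
After 6 (j): row=3 col=0 char='f'
After 7 (b): row=2 col=11 char='o'
After 8 (h): row=2 col=10 char='_'
After 9 ($): row=2 col=13 char='e'
After 10 (h): row=2 col=12 char='n'
After 11 (w): row=3 col=0 char='f'

Answer: 3,0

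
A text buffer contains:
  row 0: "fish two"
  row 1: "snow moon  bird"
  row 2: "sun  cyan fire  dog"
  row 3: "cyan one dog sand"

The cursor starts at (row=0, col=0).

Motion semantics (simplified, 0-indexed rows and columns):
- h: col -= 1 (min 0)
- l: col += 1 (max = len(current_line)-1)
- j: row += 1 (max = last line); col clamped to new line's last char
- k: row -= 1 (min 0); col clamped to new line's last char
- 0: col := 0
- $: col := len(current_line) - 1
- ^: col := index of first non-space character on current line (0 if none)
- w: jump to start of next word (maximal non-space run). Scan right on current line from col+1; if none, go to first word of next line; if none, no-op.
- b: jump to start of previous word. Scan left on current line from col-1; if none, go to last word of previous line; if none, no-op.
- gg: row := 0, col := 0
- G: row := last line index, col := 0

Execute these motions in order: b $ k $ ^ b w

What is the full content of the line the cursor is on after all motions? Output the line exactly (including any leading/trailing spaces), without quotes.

After 1 (b): row=0 col=0 char='f'
After 2 ($): row=0 col=7 char='o'
After 3 (k): row=0 col=7 char='o'
After 4 ($): row=0 col=7 char='o'
After 5 (^): row=0 col=0 char='f'
After 6 (b): row=0 col=0 char='f'
After 7 (w): row=0 col=5 char='t'

Answer: fish two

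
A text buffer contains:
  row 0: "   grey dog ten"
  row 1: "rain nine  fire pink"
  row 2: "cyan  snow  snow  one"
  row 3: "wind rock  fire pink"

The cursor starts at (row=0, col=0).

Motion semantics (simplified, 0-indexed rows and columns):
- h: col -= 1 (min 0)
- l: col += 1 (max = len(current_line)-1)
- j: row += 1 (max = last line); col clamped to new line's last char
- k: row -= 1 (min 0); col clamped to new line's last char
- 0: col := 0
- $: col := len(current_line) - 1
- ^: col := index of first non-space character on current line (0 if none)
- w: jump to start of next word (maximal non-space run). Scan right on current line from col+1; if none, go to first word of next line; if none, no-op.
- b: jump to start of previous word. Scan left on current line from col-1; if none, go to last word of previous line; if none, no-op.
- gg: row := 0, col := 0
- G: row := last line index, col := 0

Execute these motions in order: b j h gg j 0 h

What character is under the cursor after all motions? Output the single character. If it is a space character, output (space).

After 1 (b): row=0 col=0 char='_'
After 2 (j): row=1 col=0 char='r'
After 3 (h): row=1 col=0 char='r'
After 4 (gg): row=0 col=0 char='_'
After 5 (j): row=1 col=0 char='r'
After 6 (0): row=1 col=0 char='r'
After 7 (h): row=1 col=0 char='r'

Answer: r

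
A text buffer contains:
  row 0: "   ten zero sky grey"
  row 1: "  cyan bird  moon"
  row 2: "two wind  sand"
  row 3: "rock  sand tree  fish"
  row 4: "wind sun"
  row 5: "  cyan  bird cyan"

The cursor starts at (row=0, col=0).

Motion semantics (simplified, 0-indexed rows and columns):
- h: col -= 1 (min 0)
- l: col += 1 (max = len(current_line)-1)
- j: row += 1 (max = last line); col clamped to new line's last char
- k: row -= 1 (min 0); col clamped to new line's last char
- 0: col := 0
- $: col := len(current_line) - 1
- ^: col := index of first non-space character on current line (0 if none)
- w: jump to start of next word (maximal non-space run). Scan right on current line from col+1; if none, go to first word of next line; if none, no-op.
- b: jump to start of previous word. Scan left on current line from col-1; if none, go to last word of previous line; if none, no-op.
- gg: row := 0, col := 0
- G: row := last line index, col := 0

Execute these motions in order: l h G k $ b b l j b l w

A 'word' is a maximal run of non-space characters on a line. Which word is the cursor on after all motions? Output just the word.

After 1 (l): row=0 col=1 char='_'
After 2 (h): row=0 col=0 char='_'
After 3 (G): row=5 col=0 char='_'
After 4 (k): row=4 col=0 char='w'
After 5 ($): row=4 col=7 char='n'
After 6 (b): row=4 col=5 char='s'
After 7 (b): row=4 col=0 char='w'
After 8 (l): row=4 col=1 char='i'
After 9 (j): row=5 col=1 char='_'
After 10 (b): row=4 col=5 char='s'
After 11 (l): row=4 col=6 char='u'
After 12 (w): row=5 col=2 char='c'

Answer: cyan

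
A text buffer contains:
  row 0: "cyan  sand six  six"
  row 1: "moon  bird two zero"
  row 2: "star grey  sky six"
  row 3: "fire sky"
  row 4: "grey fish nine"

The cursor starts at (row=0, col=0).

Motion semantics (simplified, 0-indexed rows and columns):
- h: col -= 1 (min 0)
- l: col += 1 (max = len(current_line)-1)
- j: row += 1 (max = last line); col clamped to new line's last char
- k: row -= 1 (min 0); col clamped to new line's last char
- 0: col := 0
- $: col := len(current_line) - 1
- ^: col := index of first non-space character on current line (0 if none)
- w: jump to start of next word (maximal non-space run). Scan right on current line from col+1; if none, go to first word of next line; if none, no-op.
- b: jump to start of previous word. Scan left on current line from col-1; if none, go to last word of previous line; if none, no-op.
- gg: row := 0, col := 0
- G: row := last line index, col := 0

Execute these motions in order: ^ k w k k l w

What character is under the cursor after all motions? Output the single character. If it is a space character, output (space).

After 1 (^): row=0 col=0 char='c'
After 2 (k): row=0 col=0 char='c'
After 3 (w): row=0 col=6 char='s'
After 4 (k): row=0 col=6 char='s'
After 5 (k): row=0 col=6 char='s'
After 6 (l): row=0 col=7 char='a'
After 7 (w): row=0 col=11 char='s'

Answer: s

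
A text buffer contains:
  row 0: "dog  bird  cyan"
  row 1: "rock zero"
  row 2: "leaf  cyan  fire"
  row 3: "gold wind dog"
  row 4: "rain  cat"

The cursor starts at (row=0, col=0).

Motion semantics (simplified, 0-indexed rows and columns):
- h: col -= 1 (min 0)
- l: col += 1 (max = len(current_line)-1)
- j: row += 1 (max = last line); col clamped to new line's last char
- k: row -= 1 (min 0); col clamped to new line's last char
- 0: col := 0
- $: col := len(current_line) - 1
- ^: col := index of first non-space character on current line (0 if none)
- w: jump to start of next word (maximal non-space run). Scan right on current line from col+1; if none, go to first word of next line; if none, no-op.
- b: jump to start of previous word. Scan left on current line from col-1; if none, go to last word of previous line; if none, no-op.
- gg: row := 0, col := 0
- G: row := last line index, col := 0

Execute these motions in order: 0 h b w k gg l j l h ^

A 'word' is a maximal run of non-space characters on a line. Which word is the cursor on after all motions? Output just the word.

After 1 (0): row=0 col=0 char='d'
After 2 (h): row=0 col=0 char='d'
After 3 (b): row=0 col=0 char='d'
After 4 (w): row=0 col=5 char='b'
After 5 (k): row=0 col=5 char='b'
After 6 (gg): row=0 col=0 char='d'
After 7 (l): row=0 col=1 char='o'
After 8 (j): row=1 col=1 char='o'
After 9 (l): row=1 col=2 char='c'
After 10 (h): row=1 col=1 char='o'
After 11 (^): row=1 col=0 char='r'

Answer: rock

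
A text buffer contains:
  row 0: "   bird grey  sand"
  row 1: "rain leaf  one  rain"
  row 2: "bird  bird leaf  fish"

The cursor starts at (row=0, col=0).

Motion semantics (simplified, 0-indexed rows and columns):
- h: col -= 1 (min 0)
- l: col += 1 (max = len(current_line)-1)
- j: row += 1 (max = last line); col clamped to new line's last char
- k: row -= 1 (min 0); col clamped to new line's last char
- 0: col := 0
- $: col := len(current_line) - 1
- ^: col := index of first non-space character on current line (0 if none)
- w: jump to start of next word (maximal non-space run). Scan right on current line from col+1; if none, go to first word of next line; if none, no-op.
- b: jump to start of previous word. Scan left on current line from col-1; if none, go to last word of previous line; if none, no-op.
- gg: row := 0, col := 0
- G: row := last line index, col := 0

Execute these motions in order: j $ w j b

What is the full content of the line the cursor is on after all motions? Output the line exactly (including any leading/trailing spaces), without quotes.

Answer: rain leaf  one  rain

Derivation:
After 1 (j): row=1 col=0 char='r'
After 2 ($): row=1 col=19 char='n'
After 3 (w): row=2 col=0 char='b'
After 4 (j): row=2 col=0 char='b'
After 5 (b): row=1 col=16 char='r'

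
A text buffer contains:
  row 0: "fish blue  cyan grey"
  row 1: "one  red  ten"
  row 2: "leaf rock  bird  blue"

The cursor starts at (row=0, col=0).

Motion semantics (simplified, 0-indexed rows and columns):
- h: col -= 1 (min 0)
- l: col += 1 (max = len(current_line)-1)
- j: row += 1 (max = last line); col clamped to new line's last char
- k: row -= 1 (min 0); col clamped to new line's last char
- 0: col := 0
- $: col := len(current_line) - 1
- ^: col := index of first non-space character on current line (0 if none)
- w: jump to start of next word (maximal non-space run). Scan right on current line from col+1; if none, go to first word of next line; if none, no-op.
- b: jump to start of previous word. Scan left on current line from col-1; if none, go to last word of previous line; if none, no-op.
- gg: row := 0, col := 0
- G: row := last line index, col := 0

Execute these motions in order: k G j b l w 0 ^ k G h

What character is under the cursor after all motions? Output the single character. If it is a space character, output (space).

After 1 (k): row=0 col=0 char='f'
After 2 (G): row=2 col=0 char='l'
After 3 (j): row=2 col=0 char='l'
After 4 (b): row=1 col=10 char='t'
After 5 (l): row=1 col=11 char='e'
After 6 (w): row=2 col=0 char='l'
After 7 (0): row=2 col=0 char='l'
After 8 (^): row=2 col=0 char='l'
After 9 (k): row=1 col=0 char='o'
After 10 (G): row=2 col=0 char='l'
After 11 (h): row=2 col=0 char='l'

Answer: l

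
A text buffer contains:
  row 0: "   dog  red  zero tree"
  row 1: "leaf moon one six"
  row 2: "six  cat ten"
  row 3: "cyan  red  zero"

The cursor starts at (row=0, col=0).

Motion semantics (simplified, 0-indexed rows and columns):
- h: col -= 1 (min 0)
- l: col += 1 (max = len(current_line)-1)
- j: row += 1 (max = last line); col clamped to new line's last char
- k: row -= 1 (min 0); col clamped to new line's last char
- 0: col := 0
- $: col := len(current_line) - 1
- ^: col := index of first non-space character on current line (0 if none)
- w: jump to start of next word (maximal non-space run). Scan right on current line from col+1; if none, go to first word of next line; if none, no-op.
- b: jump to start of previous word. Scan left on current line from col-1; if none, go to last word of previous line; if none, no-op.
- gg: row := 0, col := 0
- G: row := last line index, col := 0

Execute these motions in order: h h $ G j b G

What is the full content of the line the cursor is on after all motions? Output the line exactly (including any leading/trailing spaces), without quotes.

After 1 (h): row=0 col=0 char='_'
After 2 (h): row=0 col=0 char='_'
After 3 ($): row=0 col=21 char='e'
After 4 (G): row=3 col=0 char='c'
After 5 (j): row=3 col=0 char='c'
After 6 (b): row=2 col=9 char='t'
After 7 (G): row=3 col=0 char='c'

Answer: cyan  red  zero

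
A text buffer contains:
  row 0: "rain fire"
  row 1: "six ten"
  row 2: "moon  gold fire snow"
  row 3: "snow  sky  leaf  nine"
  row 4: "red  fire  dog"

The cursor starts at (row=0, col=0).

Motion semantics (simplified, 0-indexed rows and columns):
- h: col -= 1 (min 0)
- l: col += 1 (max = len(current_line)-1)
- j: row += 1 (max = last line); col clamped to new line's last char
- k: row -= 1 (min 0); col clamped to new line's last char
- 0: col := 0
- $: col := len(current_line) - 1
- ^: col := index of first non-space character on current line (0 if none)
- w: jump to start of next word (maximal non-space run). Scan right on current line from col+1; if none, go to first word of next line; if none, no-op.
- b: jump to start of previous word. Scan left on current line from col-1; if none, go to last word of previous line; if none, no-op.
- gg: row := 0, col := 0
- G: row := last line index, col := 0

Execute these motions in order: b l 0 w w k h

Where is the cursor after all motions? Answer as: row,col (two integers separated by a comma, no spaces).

After 1 (b): row=0 col=0 char='r'
After 2 (l): row=0 col=1 char='a'
After 3 (0): row=0 col=0 char='r'
After 4 (w): row=0 col=5 char='f'
After 5 (w): row=1 col=0 char='s'
After 6 (k): row=0 col=0 char='r'
After 7 (h): row=0 col=0 char='r'

Answer: 0,0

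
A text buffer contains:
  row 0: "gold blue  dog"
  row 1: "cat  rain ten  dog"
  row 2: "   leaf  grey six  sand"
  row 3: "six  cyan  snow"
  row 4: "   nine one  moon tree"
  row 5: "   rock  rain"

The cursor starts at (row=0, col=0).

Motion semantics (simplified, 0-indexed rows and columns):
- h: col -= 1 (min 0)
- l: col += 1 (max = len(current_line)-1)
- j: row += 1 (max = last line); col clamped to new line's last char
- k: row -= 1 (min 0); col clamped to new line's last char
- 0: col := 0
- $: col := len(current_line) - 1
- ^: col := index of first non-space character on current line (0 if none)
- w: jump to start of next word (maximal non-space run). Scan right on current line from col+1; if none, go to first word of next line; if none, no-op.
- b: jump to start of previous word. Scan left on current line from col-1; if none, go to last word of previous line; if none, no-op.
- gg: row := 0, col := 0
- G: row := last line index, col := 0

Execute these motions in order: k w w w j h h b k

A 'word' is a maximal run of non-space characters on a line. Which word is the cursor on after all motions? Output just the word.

Answer: dog

Derivation:
After 1 (k): row=0 col=0 char='g'
After 2 (w): row=0 col=5 char='b'
After 3 (w): row=0 col=11 char='d'
After 4 (w): row=1 col=0 char='c'
After 5 (j): row=2 col=0 char='_'
After 6 (h): row=2 col=0 char='_'
After 7 (h): row=2 col=0 char='_'
After 8 (b): row=1 col=15 char='d'
After 9 (k): row=0 col=13 char='g'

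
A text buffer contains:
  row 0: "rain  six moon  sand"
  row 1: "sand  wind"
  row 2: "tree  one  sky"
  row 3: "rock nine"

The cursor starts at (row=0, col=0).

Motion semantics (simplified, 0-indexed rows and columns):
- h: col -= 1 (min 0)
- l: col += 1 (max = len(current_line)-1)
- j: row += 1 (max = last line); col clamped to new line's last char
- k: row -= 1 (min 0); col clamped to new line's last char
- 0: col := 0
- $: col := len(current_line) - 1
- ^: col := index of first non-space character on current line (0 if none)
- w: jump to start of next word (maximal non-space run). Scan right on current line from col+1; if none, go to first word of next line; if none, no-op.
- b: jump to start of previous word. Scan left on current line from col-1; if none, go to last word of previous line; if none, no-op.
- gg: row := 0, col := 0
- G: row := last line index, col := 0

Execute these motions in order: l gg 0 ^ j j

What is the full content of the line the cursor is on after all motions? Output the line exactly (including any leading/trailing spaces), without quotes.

Answer: tree  one  sky

Derivation:
After 1 (l): row=0 col=1 char='a'
After 2 (gg): row=0 col=0 char='r'
After 3 (0): row=0 col=0 char='r'
After 4 (^): row=0 col=0 char='r'
After 5 (j): row=1 col=0 char='s'
After 6 (j): row=2 col=0 char='t'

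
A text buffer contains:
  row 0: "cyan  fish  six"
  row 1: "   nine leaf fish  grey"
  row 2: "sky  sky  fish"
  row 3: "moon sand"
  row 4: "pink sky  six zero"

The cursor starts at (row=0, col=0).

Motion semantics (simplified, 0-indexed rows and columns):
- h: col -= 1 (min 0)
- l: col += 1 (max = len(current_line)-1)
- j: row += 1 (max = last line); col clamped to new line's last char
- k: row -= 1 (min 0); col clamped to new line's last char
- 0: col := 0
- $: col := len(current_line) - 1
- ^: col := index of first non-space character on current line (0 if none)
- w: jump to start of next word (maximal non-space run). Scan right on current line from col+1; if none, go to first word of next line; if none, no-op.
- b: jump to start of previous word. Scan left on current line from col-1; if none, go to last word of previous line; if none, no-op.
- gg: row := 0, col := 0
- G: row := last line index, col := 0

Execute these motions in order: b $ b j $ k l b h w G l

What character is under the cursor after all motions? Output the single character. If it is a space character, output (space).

Answer: i

Derivation:
After 1 (b): row=0 col=0 char='c'
After 2 ($): row=0 col=14 char='x'
After 3 (b): row=0 col=12 char='s'
After 4 (j): row=1 col=12 char='_'
After 5 ($): row=1 col=22 char='y'
After 6 (k): row=0 col=14 char='x'
After 7 (l): row=0 col=14 char='x'
After 8 (b): row=0 col=12 char='s'
After 9 (h): row=0 col=11 char='_'
After 10 (w): row=0 col=12 char='s'
After 11 (G): row=4 col=0 char='p'
After 12 (l): row=4 col=1 char='i'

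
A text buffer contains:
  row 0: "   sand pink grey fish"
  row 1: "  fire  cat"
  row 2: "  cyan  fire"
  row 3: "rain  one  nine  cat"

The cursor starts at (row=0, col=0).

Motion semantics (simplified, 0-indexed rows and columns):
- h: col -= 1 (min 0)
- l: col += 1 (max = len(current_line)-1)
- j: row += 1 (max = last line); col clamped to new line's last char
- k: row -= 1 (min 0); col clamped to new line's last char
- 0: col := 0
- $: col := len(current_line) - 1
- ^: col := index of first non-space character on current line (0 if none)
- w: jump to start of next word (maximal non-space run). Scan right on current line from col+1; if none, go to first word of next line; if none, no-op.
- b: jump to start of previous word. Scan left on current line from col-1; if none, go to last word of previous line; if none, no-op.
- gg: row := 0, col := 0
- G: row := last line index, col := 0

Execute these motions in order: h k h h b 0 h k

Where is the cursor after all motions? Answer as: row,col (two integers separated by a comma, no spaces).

After 1 (h): row=0 col=0 char='_'
After 2 (k): row=0 col=0 char='_'
After 3 (h): row=0 col=0 char='_'
After 4 (h): row=0 col=0 char='_'
After 5 (b): row=0 col=0 char='_'
After 6 (0): row=0 col=0 char='_'
After 7 (h): row=0 col=0 char='_'
After 8 (k): row=0 col=0 char='_'

Answer: 0,0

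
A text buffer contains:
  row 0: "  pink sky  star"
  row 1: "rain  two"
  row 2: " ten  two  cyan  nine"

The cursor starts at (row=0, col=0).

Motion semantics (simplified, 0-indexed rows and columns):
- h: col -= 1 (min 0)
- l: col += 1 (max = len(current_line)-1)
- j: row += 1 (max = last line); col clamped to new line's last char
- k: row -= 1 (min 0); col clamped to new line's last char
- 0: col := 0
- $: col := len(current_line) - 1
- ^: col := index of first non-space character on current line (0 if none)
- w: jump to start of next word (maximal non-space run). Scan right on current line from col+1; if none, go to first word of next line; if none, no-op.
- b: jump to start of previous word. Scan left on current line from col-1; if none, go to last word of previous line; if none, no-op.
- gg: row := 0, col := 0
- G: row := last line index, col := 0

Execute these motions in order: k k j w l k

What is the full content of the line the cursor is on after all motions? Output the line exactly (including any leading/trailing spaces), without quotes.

Answer:   pink sky  star

Derivation:
After 1 (k): row=0 col=0 char='_'
After 2 (k): row=0 col=0 char='_'
After 3 (j): row=1 col=0 char='r'
After 4 (w): row=1 col=6 char='t'
After 5 (l): row=1 col=7 char='w'
After 6 (k): row=0 col=7 char='s'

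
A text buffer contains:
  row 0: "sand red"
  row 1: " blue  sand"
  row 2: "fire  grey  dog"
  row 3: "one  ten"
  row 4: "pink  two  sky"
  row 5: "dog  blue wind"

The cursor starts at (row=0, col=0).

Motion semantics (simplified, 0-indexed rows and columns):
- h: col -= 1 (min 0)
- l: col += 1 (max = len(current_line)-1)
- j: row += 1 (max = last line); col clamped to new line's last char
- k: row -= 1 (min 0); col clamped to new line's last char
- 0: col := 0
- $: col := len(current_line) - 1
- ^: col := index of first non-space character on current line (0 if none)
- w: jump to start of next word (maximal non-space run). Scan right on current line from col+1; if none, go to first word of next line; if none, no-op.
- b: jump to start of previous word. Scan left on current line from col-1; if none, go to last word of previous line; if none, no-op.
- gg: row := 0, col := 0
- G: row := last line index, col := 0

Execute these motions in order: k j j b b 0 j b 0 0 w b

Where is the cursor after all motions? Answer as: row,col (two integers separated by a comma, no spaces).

After 1 (k): row=0 col=0 char='s'
After 2 (j): row=1 col=0 char='_'
After 3 (j): row=2 col=0 char='f'
After 4 (b): row=1 col=7 char='s'
After 5 (b): row=1 col=1 char='b'
After 6 (0): row=1 col=0 char='_'
After 7 (j): row=2 col=0 char='f'
After 8 (b): row=1 col=7 char='s'
After 9 (0): row=1 col=0 char='_'
After 10 (0): row=1 col=0 char='_'
After 11 (w): row=1 col=1 char='b'
After 12 (b): row=0 col=5 char='r'

Answer: 0,5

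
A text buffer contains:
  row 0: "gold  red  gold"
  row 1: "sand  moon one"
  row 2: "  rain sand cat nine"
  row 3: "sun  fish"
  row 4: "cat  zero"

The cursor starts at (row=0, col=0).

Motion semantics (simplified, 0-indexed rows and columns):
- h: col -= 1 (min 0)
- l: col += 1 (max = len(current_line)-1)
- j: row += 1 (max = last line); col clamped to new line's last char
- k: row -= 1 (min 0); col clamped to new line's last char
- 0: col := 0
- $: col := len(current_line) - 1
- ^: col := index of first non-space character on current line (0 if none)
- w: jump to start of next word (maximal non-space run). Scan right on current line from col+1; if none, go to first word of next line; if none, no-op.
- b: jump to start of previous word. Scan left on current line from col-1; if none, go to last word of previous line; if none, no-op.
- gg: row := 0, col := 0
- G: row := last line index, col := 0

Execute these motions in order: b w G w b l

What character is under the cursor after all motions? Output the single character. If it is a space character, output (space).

After 1 (b): row=0 col=0 char='g'
After 2 (w): row=0 col=6 char='r'
After 3 (G): row=4 col=0 char='c'
After 4 (w): row=4 col=5 char='z'
After 5 (b): row=4 col=0 char='c'
After 6 (l): row=4 col=1 char='a'

Answer: a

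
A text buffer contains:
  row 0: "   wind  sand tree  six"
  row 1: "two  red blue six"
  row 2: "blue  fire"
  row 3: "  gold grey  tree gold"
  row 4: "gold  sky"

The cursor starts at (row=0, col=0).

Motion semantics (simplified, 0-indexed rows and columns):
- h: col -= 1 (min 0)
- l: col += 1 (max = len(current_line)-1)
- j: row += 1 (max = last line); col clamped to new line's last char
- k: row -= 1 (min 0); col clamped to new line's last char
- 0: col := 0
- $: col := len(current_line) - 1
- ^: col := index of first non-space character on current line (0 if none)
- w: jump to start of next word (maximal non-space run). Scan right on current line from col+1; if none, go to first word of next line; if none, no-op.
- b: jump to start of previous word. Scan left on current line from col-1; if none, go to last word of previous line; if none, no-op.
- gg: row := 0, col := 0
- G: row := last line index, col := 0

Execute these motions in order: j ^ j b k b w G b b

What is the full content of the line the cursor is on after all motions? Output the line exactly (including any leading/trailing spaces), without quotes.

Answer:   gold grey  tree gold

Derivation:
After 1 (j): row=1 col=0 char='t'
After 2 (^): row=1 col=0 char='t'
After 3 (j): row=2 col=0 char='b'
After 4 (b): row=1 col=14 char='s'
After 5 (k): row=0 col=14 char='t'
After 6 (b): row=0 col=9 char='s'
After 7 (w): row=0 col=14 char='t'
After 8 (G): row=4 col=0 char='g'
After 9 (b): row=3 col=18 char='g'
After 10 (b): row=3 col=13 char='t'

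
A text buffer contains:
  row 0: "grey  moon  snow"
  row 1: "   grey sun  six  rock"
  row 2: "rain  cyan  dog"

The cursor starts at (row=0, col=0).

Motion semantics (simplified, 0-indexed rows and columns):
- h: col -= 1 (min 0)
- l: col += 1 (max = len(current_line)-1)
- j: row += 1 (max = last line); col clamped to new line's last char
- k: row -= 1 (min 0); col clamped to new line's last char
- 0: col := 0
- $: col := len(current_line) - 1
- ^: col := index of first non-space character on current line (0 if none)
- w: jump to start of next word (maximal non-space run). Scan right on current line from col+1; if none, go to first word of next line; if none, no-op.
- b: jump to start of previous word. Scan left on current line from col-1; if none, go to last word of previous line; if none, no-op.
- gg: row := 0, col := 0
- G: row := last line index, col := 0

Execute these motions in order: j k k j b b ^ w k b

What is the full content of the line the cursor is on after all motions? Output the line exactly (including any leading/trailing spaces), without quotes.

After 1 (j): row=1 col=0 char='_'
After 2 (k): row=0 col=0 char='g'
After 3 (k): row=0 col=0 char='g'
After 4 (j): row=1 col=0 char='_'
After 5 (b): row=0 col=12 char='s'
After 6 (b): row=0 col=6 char='m'
After 7 (^): row=0 col=0 char='g'
After 8 (w): row=0 col=6 char='m'
After 9 (k): row=0 col=6 char='m'
After 10 (b): row=0 col=0 char='g'

Answer: grey  moon  snow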